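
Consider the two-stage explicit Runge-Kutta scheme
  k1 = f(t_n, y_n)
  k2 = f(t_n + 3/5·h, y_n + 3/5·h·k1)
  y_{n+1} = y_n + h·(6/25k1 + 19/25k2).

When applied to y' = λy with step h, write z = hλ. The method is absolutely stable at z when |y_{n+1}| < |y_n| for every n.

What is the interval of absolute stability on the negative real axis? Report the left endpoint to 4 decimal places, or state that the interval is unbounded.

(-2.1930, 0).

On y'=λy, z=hλ:
  k1=λy_n ⇒ h·k1=z·y_n;  k2=λ(1+3/5z)y_n ⇒ h·k2=z(1+3/5z)y_n
  y_{n+1}/y_n = 1 + 6/25z + 19/25z(1+3/5z) = 1 + z + 57/125z²
  Hence R(z) = 1 + z + 57/125z².

Need |R(x)|<1, x<0.
x=-1.55: |R|=0.5455
R=1: x+57/125x²=0 ⇒ x=−125/57=-2.1930; min R=1−1/(4·57/125)=0.4518>−1
Confirm numerically:
  x=-2.173: |R|=0.98020 <1
  x=-2.141: |R|=0.94925 <1
  x=-1.976: |R|=0.80449 <1
  x=-1.530: |R|=0.53745 <1
  x=-2.733: |R|=1.67300 >1
  x=-2.609: |R|=1.49494 >1
Stable set (-2.1930, 0).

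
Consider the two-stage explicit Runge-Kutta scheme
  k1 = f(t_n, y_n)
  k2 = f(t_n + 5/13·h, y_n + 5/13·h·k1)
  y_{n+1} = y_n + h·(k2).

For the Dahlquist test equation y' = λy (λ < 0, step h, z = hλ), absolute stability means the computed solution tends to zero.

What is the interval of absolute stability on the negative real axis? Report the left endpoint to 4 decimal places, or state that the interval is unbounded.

On y'=λy, z=hλ:
  k1=λy_n ⇒ h·k1=z·y_n;  k2=λ(1+5/13z)y_n ⇒ h·k2=z(1+5/13z)y_n
  y_{n+1}/y_n = 1 + z(1+5/13z) = 1 + z + 5/13z²
  Hence R(z) = 1 + z + 5/13z².

Solve |R(x)|<1 on ℝ⁻.
x=-1.12: |R|=0.3625
R=1: x+5/13x²=0 ⇒ x=−13/5=-2.6000; min R=1−1/(4·5/13)=0.3500>−1
Confirm numerically:
  x=-2.467: |R|=0.87380 <1
  x=-2.396: |R|=0.81201 <1
  x=-1.758: |R|=0.43068 <1
  x=-3.091: |R|=1.58372 >1
  x=-2.656: |R|=1.05721 >1
So |R|<1 on (-2.6000, 0).

z∈(-2.6000,0).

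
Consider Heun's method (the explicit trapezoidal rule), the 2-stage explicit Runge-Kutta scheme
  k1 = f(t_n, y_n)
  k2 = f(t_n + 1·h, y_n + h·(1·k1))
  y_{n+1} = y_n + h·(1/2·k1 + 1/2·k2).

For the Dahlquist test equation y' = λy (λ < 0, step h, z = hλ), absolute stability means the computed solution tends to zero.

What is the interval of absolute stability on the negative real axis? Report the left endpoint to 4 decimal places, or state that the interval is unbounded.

On y'=λy, z=hλ:
  order 2, 2-stage ⇒ R(z)=1+z+z^2/2
  (e.g. R(-0.71)=0.54205, |R|=0.54205)

Boundary: |R(x)|=1, x<0.
x=-0.71: |R|=0.5421
|R(-1.48)|=0.6152 |R(-0.88)|=0.5072 |R(-0.73)|=0.5364
Bisect:
  x_lo=-2.5945 |R|=1.7713  x_hi=-0.2250 |R|=0.8003
  mid=-1.40977 |R|=0.58396 →hi
  mid=-2.00216 |R|=1.00216 →lo
  mid=-1.70597 |R|=0.74919 →hi
  mid=-1.85406 |R|=0.86471 →hi
  mid=-1.92811 |R|=0.93069 →hi
  mid=-1.96513 |R|=0.96574 →hi
  mid=-1.98365 |R|=0.98378 →hi
  mid=-1.99290 |R|=0.99293 →hi
  mid=-1.99753 |R|=0.99753 →hi
  ...
  [-2.00013,-1.99999] ⇒ x*=-2.0000
Stable set (-2.0000, 0).

z∈(-2.0000,0).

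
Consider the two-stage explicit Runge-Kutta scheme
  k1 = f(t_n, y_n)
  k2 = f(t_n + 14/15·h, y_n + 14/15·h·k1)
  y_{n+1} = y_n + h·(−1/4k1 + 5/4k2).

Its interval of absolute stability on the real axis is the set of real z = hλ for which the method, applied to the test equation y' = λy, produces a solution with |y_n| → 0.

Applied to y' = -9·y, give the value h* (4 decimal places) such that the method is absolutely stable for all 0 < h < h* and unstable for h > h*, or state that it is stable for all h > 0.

With y'=λy (z=hλ):
  k1=λy_n ⇒ h·k1=z·y_n;  k2=λ(1+14/15z)y_n ⇒ h·k2=z(1+14/15z)y_n
  y_{n+1}/y_n = 1 − 1/4z + 5/4z(1+14/15z) = 1 + z + 7/6z²
  ⇒ R(z) = 1 + z + 7/6z².

Solve |R(x)|<1 on ℝ⁻.
x=-0.66: |R|=0.8482
R=1: x+7/6x²=0 ⇒ x=−6/7=-0.8571; min R=1−1/(4·7/6)=0.7857>−1
Confirm numerically:
  x=-0.608: |R|=0.82327 <1
  x=-0.477: |R|=0.78845 <1
  x=-0.452: |R|=0.78635 <1
  x=-1.428: |R|=1.95105 >1
  x=-1.383: |R|=1.84847 >1
  x=-1.017: |R|=1.18967 >1
So |R|<1 on (-0.8571, 0).

(-0.8571,0); λ=-9 ⇒ h* = (6/7)/9 = 0.0952.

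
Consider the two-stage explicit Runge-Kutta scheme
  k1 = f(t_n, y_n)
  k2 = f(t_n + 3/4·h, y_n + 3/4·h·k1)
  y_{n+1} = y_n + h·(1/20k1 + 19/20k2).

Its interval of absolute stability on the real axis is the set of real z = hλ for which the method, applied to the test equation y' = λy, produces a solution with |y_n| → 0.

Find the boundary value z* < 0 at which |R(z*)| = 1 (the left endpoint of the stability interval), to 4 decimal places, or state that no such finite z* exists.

With y'=λy (z=hλ):
  k1=λy_n ⇒ h·k1=z·y_n;  k2=λ(1+3/4z)y_n ⇒ h·k2=z(1+3/4z)y_n
  y_{n+1}/y_n = 1 + 1/20z + 19/20z(1+3/4z) = 1 + z + 57/80z²
  so R(z) = 1 + z + 57/80z².

Boundary: |R(x)|=1, x<0.
x=-0.94: |R|=0.6896
R=1: x+57/80x²=0 ⇒ x=−80/57=-1.4035; min R=1−1/(4·57/80)=0.6491>−1
Confirm numerically:
  x=-1.358: |R|=0.95597 <1
  x=-1.354: |R|=0.95224 <1
  x=-1.242: |R|=0.85708 <1
  x=-1.926: |R|=1.71700 >1
  x=-1.798: |R|=1.50537 >1
  x=-1.754: |R|=1.43802 >1
So |R|<1 on (-1.4035, 0).

z* = -1.4035.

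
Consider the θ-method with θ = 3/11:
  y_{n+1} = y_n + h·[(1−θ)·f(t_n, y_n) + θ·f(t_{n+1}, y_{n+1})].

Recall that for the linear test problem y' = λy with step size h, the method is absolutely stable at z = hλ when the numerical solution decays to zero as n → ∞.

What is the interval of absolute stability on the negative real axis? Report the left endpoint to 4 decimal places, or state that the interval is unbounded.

(-4.4000, 0).

Test eqn y'=λy, z=hλ:
  y_{n+1} = y_n + z·[8/11·y_n + 3/11·y_{n+1}] ⇒ (1 − 3/11z)y_{n+1} = (1 + 8/11z)y_n
  Hence R(z) = (1 + 8/11z)/(1 − 3/11z).

Boundary: |R(x)|=1, x<0.
x=-0.91: |R|=0.2709
R=−1: 1+8/11x = −1+3/11x ⇒ -5/11x=2 ⇒ x=2/(-5/11)=-4.4000
Confirm numerically:
  x=-4.303: |R|=0.97971 <1
  x=-4.056: |R|=0.92576 <1
  x=-3.988: |R|=0.91029 <1
  x=-3.182: |R|=0.70359 <1
  x=-4.954: |R|=1.10711 >1
  x=-4.873: |R|=1.09231 >1
  x=-4.447: |R|=1.00965 >1
Interval (-4.4000, 0).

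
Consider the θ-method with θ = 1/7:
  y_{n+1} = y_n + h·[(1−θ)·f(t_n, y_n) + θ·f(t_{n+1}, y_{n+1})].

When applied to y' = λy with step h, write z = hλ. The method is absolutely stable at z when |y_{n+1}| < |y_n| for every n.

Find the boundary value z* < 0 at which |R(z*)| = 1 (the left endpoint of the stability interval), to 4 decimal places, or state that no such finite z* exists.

Test eqn y'=λy, z=hλ:
  y_{n+1} = y_n + z·[6/7·y_n + 1/7·y_{n+1}] ⇒ (1 − 1/7z)y_{n+1} = (1 + 6/7z)y_n
  ⇒ R(z) = (1 + 6/7z)/(1 − 1/7z).

Boundary: |R(x)|=1, x<0.
x=-1.72: |R|=0.3807
R=−1: 1+6/7x = −1+1/7x ⇒ -5/7x=2 ⇒ x=2/(-5/7)=-2.8000
Confirm numerically:
  x=-2.596: |R|=0.89371 <1
  x=-1.712: |R|=0.37557 <1
  x=-1.477: |R|=0.21965 <1
  x=-3.286: |R|=1.23624 >1
  x=-2.945: |R|=1.07290 >1
Interval (-2.8000, 0).

z* = -2.8000.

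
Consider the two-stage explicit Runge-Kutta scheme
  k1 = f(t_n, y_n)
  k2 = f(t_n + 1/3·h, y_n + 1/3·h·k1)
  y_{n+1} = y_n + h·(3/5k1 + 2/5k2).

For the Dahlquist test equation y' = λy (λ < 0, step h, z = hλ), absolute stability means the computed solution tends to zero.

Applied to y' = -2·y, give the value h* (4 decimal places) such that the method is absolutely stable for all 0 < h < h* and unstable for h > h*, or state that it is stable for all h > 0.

With y'=λy (z=hλ):
  k1=λy_n ⇒ h·k1=z·y_n;  k2=λ(1+1/3z)y_n ⇒ h·k2=z(1+1/3z)y_n
  y_{n+1}/y_n = 1 + 3/5z + 2/5z(1+1/3z) = 1 + z + 2/15z²
  so R(z) = 1 + z + 2/15z².

Find x<0 with |R(x)|<1.
x=-1.21: |R|=0.0148
R=1: x+2/15x²=0 ⇒ x=−15/2=-7.5000; min R=1−1/(4·2/15)=-0.8750>−1
Confirm numerically:
  x=-7.460: |R|=0.96021 <1
  x=-6.558: |R|=0.17632 <1
  x=-4.973: |R|=0.67557 <1
  x=-3.834: |R|=0.87406 <1
  x=-8.079: |R|=1.62370 >1
  x=-7.923: |R|=1.44686 >1
  x=-7.527: |R|=1.02710 >1
Stable set (-7.5000, 0).

(-7.5000,0); λ=-2 ⇒ h* = (15/2)/2 = 3.7500.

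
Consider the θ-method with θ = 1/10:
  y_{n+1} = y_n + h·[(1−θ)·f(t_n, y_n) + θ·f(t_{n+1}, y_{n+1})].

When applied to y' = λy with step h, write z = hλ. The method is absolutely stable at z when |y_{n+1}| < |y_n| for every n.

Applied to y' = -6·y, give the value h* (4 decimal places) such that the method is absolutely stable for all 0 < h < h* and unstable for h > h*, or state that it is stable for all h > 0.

(-2.5000,0); λ=-6 ⇒ h* = (5/2)/6 = 0.4167.

On y'=λy, z=hλ:
  y_{n+1} = y_n + z·[9/10·y_n + 1/10·y_{n+1}] ⇒ (1 − 1/10z)y_{n+1} = (1 + 9/10z)y_n
  ⇒ R(z) = (1 + 9/10z)/(1 − 1/10z).

Solve |R(x)|<1 on ℝ⁻.
x=-0.93: |R|=0.1491
R=−1: 1+9/10x = −1+1/10x ⇒ -4/5x=2 ⇒ x=2/(-4/5)=-2.5000
Confirm numerically:
  x=-2.201: |R|=0.80395 <1
  x=-2.189: |R|=0.79588 <1
  x=-2.009: |R|=0.67291 <1
  x=-1.473: |R|=0.28388 <1
  x=-3.078: |R|=1.35357 >1
  x=-2.957: |R|=1.28216 >1
So |R|<1 on (-2.5000, 0).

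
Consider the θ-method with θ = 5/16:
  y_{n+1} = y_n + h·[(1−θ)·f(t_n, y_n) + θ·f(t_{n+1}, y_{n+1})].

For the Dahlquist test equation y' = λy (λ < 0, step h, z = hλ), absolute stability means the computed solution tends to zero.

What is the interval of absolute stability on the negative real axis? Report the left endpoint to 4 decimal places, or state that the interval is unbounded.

(-5.3333, 0).

On y'=λy, z=hλ:
  y_{n+1} = y_n + z·[11/16·y_n + 5/16·y_{n+1}] ⇒ (1 − 5/16z)y_{n+1} = (1 + 11/16z)y_n
  ⇒ R(z) = (1 + 11/16z)/(1 − 5/16z).

Find x<0 with |R(x)|<1.
x=-1.13: |R|=0.1649
R=−1: 1+11/16x = −1+5/16x ⇒ -3/8x=2 ⇒ x=2/(-3/8)=-5.3333
Confirm numerically:
  x=-4.623: |R|=0.89104 <1
  x=-3.630: |R|=0.70073 <1
  x=-3.115: |R|=0.57846 <1
  x=-5.746: |R|=1.05535 >1
  x=-5.738: |R|=1.05433 >1
So |R|<1 on (-5.3333, 0).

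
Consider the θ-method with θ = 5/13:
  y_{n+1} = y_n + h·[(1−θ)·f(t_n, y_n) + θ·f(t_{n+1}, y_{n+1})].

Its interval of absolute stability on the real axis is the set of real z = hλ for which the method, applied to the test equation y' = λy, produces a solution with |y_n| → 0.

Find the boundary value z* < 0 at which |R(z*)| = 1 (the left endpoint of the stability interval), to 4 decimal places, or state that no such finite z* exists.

Set f=λy, z=hλ:
  y_{n+1} = y_n + z·[8/13·y_n + 5/13·y_{n+1}] ⇒ (1 − 5/13z)y_{n+1} = (1 + 8/13z)y_n
  R(z) = (1 + 8/13z)/(1 − 5/13z).

Need |R(x)|<1, x<0.
x=-0.41: |R|=0.6458
R=−1: 1+8/13x = −1+5/13x ⇒ -3/13x=2 ⇒ x=2/(-3/13)=-8.6667
Confirm numerically:
  x=-6.111: |R|=0.82397 <1
  x=-5.673: |R|=0.78288 <1
  x=-4.006: |R|=0.57669 <1
  x=-8.988: |R|=1.01664 >1
  x=-8.822: |R|=1.00816 >1
  x=-8.820: |R|=1.00806 >1
Stable set (-8.6667, 0).

z* = -8.6667.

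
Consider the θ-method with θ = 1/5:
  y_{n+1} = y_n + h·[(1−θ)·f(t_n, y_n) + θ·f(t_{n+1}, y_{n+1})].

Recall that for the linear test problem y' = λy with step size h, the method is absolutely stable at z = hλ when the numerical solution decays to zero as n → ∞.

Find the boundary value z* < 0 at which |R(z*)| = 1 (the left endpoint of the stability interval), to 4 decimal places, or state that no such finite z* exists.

z* = -3.3333.

Test eqn y'=λy, z=hλ:
  y_{n+1} = y_n + z·[4/5·y_n + 1/5·y_{n+1}] ⇒ (1 − 1/5z)y_{n+1} = (1 + 4/5z)y_n
  R(z) = (1 + 4/5z)/(1 − 1/5z).

Need |R(x)|<1, x<0.
x=-0.35: |R|=0.6729
R=−1: 1+4/5x = −1+1/5x ⇒ -3/5x=2 ⇒ x=2/(-3/5)=-3.3333
Confirm numerically:
  x=-2.959: |R|=0.85890 <1
  x=-2.816: |R|=0.80143 <1
  x=-2.192: |R|=0.52392 <1
  x=-3.735: |R|=1.13795 >1
  x=-3.532: |R|=1.06985 >1
  x=-3.359: |R|=1.00921 >1
So |R|<1 on (-3.3333, 0).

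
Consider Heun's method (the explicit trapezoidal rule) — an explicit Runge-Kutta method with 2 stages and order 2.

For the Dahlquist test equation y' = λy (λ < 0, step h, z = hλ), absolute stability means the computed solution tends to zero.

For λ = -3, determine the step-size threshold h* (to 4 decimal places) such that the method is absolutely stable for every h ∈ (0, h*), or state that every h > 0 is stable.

(-2.0000,0); λ=-3 ⇒ h* = 0.6667.

Test eqn y'=λy, z=hλ:
  order 2, 2-stage ⇒ R(z)=1+z+z^2/2
  (e.g. R(-0.9)=0.50500, |R|=0.50500)

Find x<0 with |R(x)|<1.
x=-0.9: |R|=0.5050
|R(-1.84)|=0.8528 |R(-1.23)|=0.5264 |R(-1.1)|=0.5050
Bisect:
  x_lo=-2.8271 |R|=2.1692  x_hi=-0.1929 |R|=0.8257
  mid=-1.51005 |R|=0.63007 →hi
  mid=-2.16860 |R|=1.18281 →lo
  mid=-1.83932 |R|=0.85223 →hi
  mid=-2.00396 |R|=1.00397 →lo
  mid=-1.92164 |R|=0.92471 →hi
  mid=-1.96280 |R|=0.96349 →hi
  mid=-1.98338 |R|=0.98352 →hi
  mid=-1.99367 |R|=0.99369 →hi
  mid=-1.99881 |R|=0.99881 →hi
  ...
  [-2.00010,-1.99994] ⇒ x*=-2.0000
Stable set (-2.0000, 0).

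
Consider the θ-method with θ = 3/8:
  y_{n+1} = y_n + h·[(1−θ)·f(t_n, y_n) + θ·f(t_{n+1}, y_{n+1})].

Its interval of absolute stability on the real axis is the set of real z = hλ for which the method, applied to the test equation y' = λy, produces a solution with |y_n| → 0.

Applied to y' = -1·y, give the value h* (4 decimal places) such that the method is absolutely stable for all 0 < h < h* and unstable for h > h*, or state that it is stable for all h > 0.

(-8.0000,0); λ=-1 ⇒ h* = (8)/1 = 8.0000.

On y'=λy, z=hλ:
  y_{n+1} = y_n + z·[5/8·y_n + 3/8·y_{n+1}] ⇒ (1 − 3/8z)y_{n+1} = (1 + 5/8z)y_n
  R(z) = (1 + 5/8z)/(1 − 3/8z).

Boundary: |R(x)|=1, x<0.
x=-1.11: |R|=0.2162
R=−1: 1+5/8x = −1+3/8x ⇒ -1/4x=2 ⇒ x=2/(-1/4)=-8.0000
Confirm numerically:
  x=-7.098: |R|=0.93842 <1
  x=-4.680: |R|=0.69873 <1
  x=-4.085: |R|=0.61343 <1
  x=-8.336: |R|=1.02036 >1
  x=-8.299: |R|=1.01818 >1
  x=-8.149: |R|=1.00918 >1
Interval (-8.0000, 0).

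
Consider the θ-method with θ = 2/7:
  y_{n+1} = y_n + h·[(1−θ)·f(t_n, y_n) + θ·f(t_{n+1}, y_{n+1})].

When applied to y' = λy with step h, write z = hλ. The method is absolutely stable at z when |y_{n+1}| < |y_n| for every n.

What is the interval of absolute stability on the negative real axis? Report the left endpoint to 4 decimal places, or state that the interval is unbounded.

On y'=λy, z=hλ:
  y_{n+1} = y_n + z·[5/7·y_n + 2/7·y_{n+1}] ⇒ (1 − 2/7z)y_{n+1} = (1 + 5/7z)y_n
  so R(z) = (1 + 5/7z)/(1 − 2/7z).

Solve |R(x)|<1 on ℝ⁻.
x=-1.67: |R|=0.1306
R=−1: 1+5/7x = −1+2/7x ⇒ -3/7x=2 ⇒ x=2/(-3/7)=-4.6667
Confirm numerically:
  x=-3.247: |R|=0.68438 <1
  x=-3.234: |R|=0.68087 <1
  x=-3.189: |R|=0.66864 <1
  x=-2.894: |R|=0.58414 <1
  x=-5.050: |R|=1.06725 >1
  x=-4.717: |R|=1.00919 >1
Interval (-4.6667, 0).

(-4.6667, 0).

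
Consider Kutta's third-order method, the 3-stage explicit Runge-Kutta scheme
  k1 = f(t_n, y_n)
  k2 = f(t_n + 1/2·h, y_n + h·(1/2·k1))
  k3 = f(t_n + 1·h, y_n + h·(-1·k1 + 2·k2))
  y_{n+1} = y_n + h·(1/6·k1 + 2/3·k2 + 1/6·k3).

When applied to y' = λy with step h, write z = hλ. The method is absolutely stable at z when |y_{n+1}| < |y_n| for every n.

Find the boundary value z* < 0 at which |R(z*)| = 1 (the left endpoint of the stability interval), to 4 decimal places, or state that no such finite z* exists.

z* = -2.5127.

Test eqn y'=λy, z=hλ:
  order 3, 3-stage ⇒ R(z)=1+z+z^2/2+z^3/6
  (e.g. R(-1.66)=-0.04458, |R|=0.04458)

Boundary: |R(x)|=1, x<0.
x=-1.66: |R|=0.0446
|R(-0.81)|=0.4295 |R(-0.78)|=0.4451 |R(-0.54)|=0.5796
Bisect:
  x_lo=-3.4114 |R|=3.2093  x_hi=-0.1230 |R|=0.8843
  mid=-1.76717 |R|=0.12551 →hi
  mid=-2.58927 |R|=1.13033 →lo
  mid=-2.17822 |R|=0.52838 →hi
  mid=-2.38375 |R|=0.80013 →hi
  mid=-2.48651 |R|=0.95738 →hi
  mid=-2.53789 |R|=1.04182 →lo
  mid=-2.51220 |R|=0.99910 →hi
  mid=-2.52504 |R|=1.02034 →lo
  mid=-2.51862 |R|=1.00969 →lo
  ...
  [-2.51280,-2.51260] ⇒ x*=-2.5127
Interval (-2.5127, 0).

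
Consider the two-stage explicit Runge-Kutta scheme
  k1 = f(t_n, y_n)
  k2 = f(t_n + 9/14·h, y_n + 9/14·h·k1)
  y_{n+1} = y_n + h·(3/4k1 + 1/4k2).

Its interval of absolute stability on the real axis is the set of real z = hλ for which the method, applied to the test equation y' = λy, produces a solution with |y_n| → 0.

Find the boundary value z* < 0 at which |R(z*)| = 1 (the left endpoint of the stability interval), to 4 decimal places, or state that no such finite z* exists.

On y'=λy, z=hλ:
  k1=λy_n ⇒ h·k1=z·y_n;  k2=λ(1+9/14z)y_n ⇒ h·k2=z(1+9/14z)y_n
  y_{n+1}/y_n = 1 + 3/4z + 1/4z(1+9/14z) = 1 + z + 9/56z²
  Hence R(z) = 1 + z + 9/56z².

Need |R(x)|<1, x<0.
x=-1.6: |R|=0.1886
R=1: x+9/56x²=0 ⇒ x=−56/9=-6.2222; min R=1−1/(4·9/56)=-0.5556>−1
Confirm numerically:
  x=-3.632: |R|=0.51195 <1
  x=-3.445: |R|=0.53764 <1
  x=-2.703: |R|=0.52879 <1
  x=-2.498: |R|=0.49514 <1
  x=-6.587: |R|=1.38616 >1
  x=-6.346: |R|=1.12624 >1
  x=-6.321: |R|=1.10035 >1
Stable set (-6.2222, 0).

z* = -6.2222.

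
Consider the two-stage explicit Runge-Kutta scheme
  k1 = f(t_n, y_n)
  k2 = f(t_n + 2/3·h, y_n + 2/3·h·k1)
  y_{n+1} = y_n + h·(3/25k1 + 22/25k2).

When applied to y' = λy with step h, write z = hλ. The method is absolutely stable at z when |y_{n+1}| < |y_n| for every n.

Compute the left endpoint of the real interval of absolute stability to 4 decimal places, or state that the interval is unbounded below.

z* = -1.7045.

Set f=λy, z=hλ:
  k1=λy_n ⇒ h·k1=z·y_n;  k2=λ(1+2/3z)y_n ⇒ h·k2=z(1+2/3z)y_n
  y_{n+1}/y_n = 1 + 3/25z + 22/25z(1+2/3z) = 1 + z + 44/75z²
  ⇒ R(z) = 1 + z + 44/75z².

Find x<0 with |R(x)|<1.
x=-1.72: |R|=1.0156
R=1: x+44/75x²=0 ⇒ x=−75/44=-1.7045; min R=1−1/(4·44/75)=0.5739>−1
Confirm numerically:
  x=-1.655: |R|=0.95189 <1
  x=-1.595: |R|=0.89749 <1
  x=-1.398: |R|=0.74858 <1
  x=-1.230: |R|=0.65757 <1
  x=-1.931: |R|=1.25654 >1
  x=-1.729: |R|=1.02481 >1
Interval (-1.7045, 0).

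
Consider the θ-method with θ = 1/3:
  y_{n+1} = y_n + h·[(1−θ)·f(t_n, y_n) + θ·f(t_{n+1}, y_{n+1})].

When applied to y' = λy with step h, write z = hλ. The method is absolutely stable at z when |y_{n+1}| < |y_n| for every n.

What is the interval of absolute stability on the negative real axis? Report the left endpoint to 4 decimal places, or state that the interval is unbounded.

z∈(-6.0000,0).

On y'=λy, z=hλ:
  y_{n+1} = y_n + z·[2/3·y_n + 1/3·y_{n+1}] ⇒ (1 − 1/3z)y_{n+1} = (1 + 2/3z)y_n
  Hence R(z) = (1 + 2/3z)/(1 − 1/3z).

Solve |R(x)|<1 on ℝ⁻.
x=-0.41: |R|=0.6393
R=−1: 1+2/3x = −1+1/3x ⇒ -1/3x=2 ⇒ x=2/(-1/3)=-6.0000
Confirm numerically:
  x=-5.000: |R|=0.87500 <1
  x=-4.718: |R|=0.83389 <1
  x=-3.901: |R|=0.69584 <1
  x=-3.514: |R|=0.61836 <1
  x=-6.479: |R|=1.05053 >1
  x=-6.253: |R|=1.02734 >1
  x=-6.241: |R|=1.02608 >1
So |R|<1 on (-6.0000, 0).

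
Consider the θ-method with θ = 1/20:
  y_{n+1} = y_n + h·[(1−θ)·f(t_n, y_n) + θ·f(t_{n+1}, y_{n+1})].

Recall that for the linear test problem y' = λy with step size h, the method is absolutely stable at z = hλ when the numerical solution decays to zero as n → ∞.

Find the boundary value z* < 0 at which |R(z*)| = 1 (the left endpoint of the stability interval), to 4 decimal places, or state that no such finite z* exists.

Test eqn y'=λy, z=hλ:
  y_{n+1} = y_n + z·[19/20·y_n + 1/20·y_{n+1}] ⇒ (1 − 1/20z)y_{n+1} = (1 + 19/20z)y_n
  ⇒ R(z) = (1 + 19/20z)/(1 − 1/20z).

Solve |R(x)|<1 on ℝ⁻.
x=-1.67: |R|=0.5413
R=−1: 1+19/20x = −1+1/20x ⇒ -9/10x=2 ⇒ x=2/(-9/10)=-2.2222
Confirm numerically:
  x=-2.035: |R|=0.84706 <1
  x=-1.965: |R|=0.78921 <1
  x=-1.937: |R|=0.76597 <1
  x=-1.444: |R|=0.34676 <1
  x=-2.397: |R|=1.14047 >1
  x=-2.322: |R|=1.08046 >1
Interval (-2.2222, 0).

left endpoint -2.2222.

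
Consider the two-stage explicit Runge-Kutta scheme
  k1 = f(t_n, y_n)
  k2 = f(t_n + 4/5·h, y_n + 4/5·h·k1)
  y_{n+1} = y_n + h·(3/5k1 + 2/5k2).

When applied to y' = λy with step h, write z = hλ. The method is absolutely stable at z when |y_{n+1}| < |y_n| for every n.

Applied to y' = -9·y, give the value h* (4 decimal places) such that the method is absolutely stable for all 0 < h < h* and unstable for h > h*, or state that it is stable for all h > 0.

Set f=λy, z=hλ:
  k1=λy_n ⇒ h·k1=z·y_n;  k2=λ(1+4/5z)y_n ⇒ h·k2=z(1+4/5z)y_n
  y_{n+1}/y_n = 1 + 3/5z + 2/5z(1+4/5z) = 1 + z + 8/25z²
  ⇒ R(z) = 1 + z + 8/25z².

Find x<0 with |R(x)|<1.
x=-0.79: |R|=0.4097
R=1: x+8/25x²=0 ⇒ x=−25/8=-3.1250; min R=1−1/(4·8/25)=0.2188>−1
Confirm numerically:
  x=-3.080: |R|=0.95565 <1
  x=-3.043: |R|=0.92015 <1
  x=-2.625: |R|=0.58000 <1
  x=-1.717: |R|=0.22639 <1
  x=-3.723: |R|=1.71243 >1
  x=-3.457: |R|=1.36727 >1
Stable set (-3.1250, 0).

(-3.1250,0); λ=-9 ⇒ h* = (25/8)/9 = 0.3472.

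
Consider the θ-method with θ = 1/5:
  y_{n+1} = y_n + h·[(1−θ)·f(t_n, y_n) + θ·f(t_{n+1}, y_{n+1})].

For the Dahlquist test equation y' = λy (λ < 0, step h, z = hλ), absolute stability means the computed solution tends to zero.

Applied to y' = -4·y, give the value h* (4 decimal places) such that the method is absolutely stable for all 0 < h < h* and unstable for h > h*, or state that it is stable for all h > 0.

Test eqn y'=λy, z=hλ:
  y_{n+1} = y_n + z·[4/5·y_n + 1/5·y_{n+1}] ⇒ (1 − 1/5z)y_{n+1} = (1 + 4/5z)y_n
  R(z) = (1 + 4/5z)/(1 − 1/5z).

Find x<0 with |R(x)|<1.
x=-0.79: |R|=0.3178
R=−1: 1+4/5x = −1+1/5x ⇒ -3/5x=2 ⇒ x=2/(-3/5)=-3.3333
Confirm numerically:
  x=-2.501: |R|=0.66711 <1
  x=-2.473: |R|=0.65462 <1
  x=-1.845: |R|=0.34770 <1
  x=-1.475: |R|=0.13900 <1
  x=-3.729: |R|=1.13598 >1
  x=-3.614: |R|=1.09775 >1
Interval (-3.3333, 0).

(-3.3333,0); λ=-4 ⇒ h* = (10/3)/4 = 0.8333.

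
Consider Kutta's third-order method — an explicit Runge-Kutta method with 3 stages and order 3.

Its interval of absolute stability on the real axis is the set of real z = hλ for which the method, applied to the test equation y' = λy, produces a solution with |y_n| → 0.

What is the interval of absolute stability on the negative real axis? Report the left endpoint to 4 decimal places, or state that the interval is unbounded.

z∈(-2.5127,0).

On y'=λy, z=hλ:
  order 3, 3-stage ⇒ R(z)=1+z+z^2/2+z^3/6
  (e.g. R(-1.79)=-0.14384, |R|=0.14384)

Find x<0 with |R(x)|<1.
x=-1.79: |R|=0.1438
|R(-2.78)|=1.4966 |R(-1.34)|=0.1568 |R(-0.78)|=0.4451
Bisect:
  x_lo=-3.2328 |R|=2.6382  x_hi=-0.1192 |R|=0.8877
  mid=-1.67596 |R|=0.05613 →hi
  mid=-2.45437 |R|=0.90656 →hi
  mid=-2.84357 |R|=1.63276 →lo
  mid=-2.64897 |R|=1.23844 →lo
  mid=-2.55167 |R|=1.06516 →lo
  mid=-2.50302 |R|=0.98408 →hi
  mid=-2.52734 |R|=1.02417 →lo
  ...
  [-2.51290,-2.51271] ⇒ x*=-2.5127
Interval (-2.5127, 0).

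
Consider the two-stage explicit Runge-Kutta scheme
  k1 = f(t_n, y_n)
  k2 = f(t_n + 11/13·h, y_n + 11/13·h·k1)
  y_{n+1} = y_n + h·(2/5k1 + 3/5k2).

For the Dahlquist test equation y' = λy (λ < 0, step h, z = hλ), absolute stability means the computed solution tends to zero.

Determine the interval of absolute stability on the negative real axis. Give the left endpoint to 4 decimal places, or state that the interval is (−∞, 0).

With y'=λy (z=hλ):
  k1=λy_n ⇒ h·k1=z·y_n;  k2=λ(1+11/13z)y_n ⇒ h·k2=z(1+11/13z)y_n
  y_{n+1}/y_n = 1 + 2/5z + 3/5z(1+11/13z) = 1 + z + 33/65z²
  so R(z) = 1 + z + 33/65z².

Need |R(x)|<1, x<0.
x=-1.4: |R|=0.5951
R=1: x+33/65x²=0 ⇒ x=−65/33=-1.9697; min R=1−1/(4·33/65)=0.5076>−1
Confirm numerically:
  x=-1.531: |R|=0.65901 <1
  x=-1.456: |R|=0.62028 <1
  x=-1.446: |R|=0.61554 <1
  x=-1.116: |R|=0.51631 <1
  x=-2.251: |R|=1.32148 >1
  x=-2.165: |R|=1.21467 >1
  x=-1.990: |R|=1.02051 >1
Stable set (-1.9697, 0).

z∈(-1.9697,0).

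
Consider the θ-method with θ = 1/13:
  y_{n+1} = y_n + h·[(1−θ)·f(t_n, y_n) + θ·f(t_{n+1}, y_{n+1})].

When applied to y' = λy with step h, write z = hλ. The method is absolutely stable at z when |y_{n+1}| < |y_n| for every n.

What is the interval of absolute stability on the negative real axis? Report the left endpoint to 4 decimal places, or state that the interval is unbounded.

On y'=λy, z=hλ:
  y_{n+1} = y_n + z·[12/13·y_n + 1/13·y_{n+1}] ⇒ (1 − 1/13z)y_{n+1} = (1 + 12/13z)y_n
  R(z) = (1 + 12/13z)/(1 − 1/13z).

Solve |R(x)|<1 on ℝ⁻.
x=-1.14: |R|=0.0481
R=−1: 1+12/13x = −1+1/13x ⇒ -11/13x=2 ⇒ x=2/(-11/13)=-2.3636
Confirm numerically:
  x=-1.699: |R|=0.50262 <1
  x=-1.591: |R|=0.41752 <1
  x=-1.137: |R|=0.04555 <1
  x=-0.987: |R|=0.08265 <1
  x=-2.766: |R|=1.28073 >1
  x=-2.489: |R|=1.08903 >1
So |R|<1 on (-2.3636, 0).

(-2.3636, 0).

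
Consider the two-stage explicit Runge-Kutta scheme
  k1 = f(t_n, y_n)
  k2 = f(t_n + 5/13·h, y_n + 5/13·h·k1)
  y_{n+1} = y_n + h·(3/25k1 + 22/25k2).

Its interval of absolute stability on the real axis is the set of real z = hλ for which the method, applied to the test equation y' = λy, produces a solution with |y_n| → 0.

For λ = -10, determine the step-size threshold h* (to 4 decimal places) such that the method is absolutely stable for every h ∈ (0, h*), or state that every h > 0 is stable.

Test eqn y'=λy, z=hλ:
  k1=λy_n ⇒ h·k1=z·y_n;  k2=λ(1+5/13z)y_n ⇒ h·k2=z(1+5/13z)y_n
  y_{n+1}/y_n = 1 + 3/25z + 22/25z(1+5/13z) = 1 + z + 22/65z²
  R(z) = 1 + z + 22/65z².

Need |R(x)|<1, x<0.
x=-0.92: |R|=0.3665
R=1: x+22/65x²=0 ⇒ x=−65/22=-2.9545; min R=1−1/(4·22/65)=0.2614>−1
Confirm numerically:
  x=-2.926: |R|=0.97173 <1
  x=-2.603: |R|=0.69028 <1
  x=-1.621: |R|=0.26836 <1
  x=-1.453: |R|=0.26156 <1
  x=-3.160: |R|=1.21974 >1
  x=-3.150: |R|=1.20838 >1
Interval (-2.9545, 0).

(-2.9545,0); λ=-10 ⇒ h* = (65/22)/10 = 0.2955.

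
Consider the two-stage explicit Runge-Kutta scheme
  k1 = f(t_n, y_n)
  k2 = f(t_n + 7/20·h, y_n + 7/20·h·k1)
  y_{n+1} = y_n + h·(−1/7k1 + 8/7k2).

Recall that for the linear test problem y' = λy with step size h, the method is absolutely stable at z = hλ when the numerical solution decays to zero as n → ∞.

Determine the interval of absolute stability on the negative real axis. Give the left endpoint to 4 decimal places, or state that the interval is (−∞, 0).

On y'=λy, z=hλ:
  k1=λy_n ⇒ h·k1=z·y_n;  k2=λ(1+7/20z)y_n ⇒ h·k2=z(1+7/20z)y_n
  y_{n+1}/y_n = 1 − 1/7z + 8/7z(1+7/20z) = 1 + z + 2/5z²
  R(z) = 1 + z + 2/5z².

Need |R(x)|<1, x<0.
x=-0.43: |R|=0.6440
R=1: x+2/5x²=0 ⇒ x=−5/2=-2.5000; min R=1−1/(4·2/5)=0.3750>−1
Confirm numerically:
  x=-2.071: |R|=0.64462 <1
  x=-2.045: |R|=0.62781 <1
  x=-1.965: |R|=0.57949 <1
  x=-1.460: |R|=0.39264 <1
  x=-2.716: |R|=1.23466 >1
  x=-2.667: |R|=1.17816 >1
So |R|<1 on (-2.5000, 0).

(-2.5000, 0).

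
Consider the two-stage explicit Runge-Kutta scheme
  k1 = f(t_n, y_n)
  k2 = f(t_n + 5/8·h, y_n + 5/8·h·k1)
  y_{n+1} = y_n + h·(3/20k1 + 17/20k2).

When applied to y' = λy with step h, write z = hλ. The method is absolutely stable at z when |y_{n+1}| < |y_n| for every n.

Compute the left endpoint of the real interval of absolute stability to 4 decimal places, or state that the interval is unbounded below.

Set f=λy, z=hλ:
  k1=λy_n ⇒ h·k1=z·y_n;  k2=λ(1+5/8z)y_n ⇒ h·k2=z(1+5/8z)y_n
  y_{n+1}/y_n = 1 + 3/20z + 17/20z(1+5/8z) = 1 + z + 17/32z²
  so R(z) = 1 + z + 17/32z².

Solve |R(x)|<1 on ℝ⁻.
x=-0.43: |R|=0.6682
R=1: x+17/32x²=0 ⇒ x=−32/17=-1.8824; min R=1−1/(4·17/32)=0.5294>−1
Confirm numerically:
  x=-1.855: |R|=0.97304 <1
  x=-1.585: |R|=0.74962 <1
  x=-1.426: |R|=0.65428 <1
  x=-0.883: |R|=0.53121 <1
  x=-2.288: |R|=1.49306 >1
  x=-2.241: |R|=1.42698 >1
  x=-2.178: |R|=1.34208 >1
Stable set (-1.8824, 0).

z* = -1.8824.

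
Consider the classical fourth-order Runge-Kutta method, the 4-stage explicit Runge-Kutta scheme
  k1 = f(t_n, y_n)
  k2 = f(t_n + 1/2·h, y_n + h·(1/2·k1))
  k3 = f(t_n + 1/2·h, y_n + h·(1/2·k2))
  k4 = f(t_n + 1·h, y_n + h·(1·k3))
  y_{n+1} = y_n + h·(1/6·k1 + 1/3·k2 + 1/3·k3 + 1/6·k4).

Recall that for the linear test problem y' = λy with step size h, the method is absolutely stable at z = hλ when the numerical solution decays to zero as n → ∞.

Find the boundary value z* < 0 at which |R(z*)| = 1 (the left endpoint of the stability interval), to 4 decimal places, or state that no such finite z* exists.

With y'=λy (z=hλ):
  order 4, 4-stage ⇒ R(z)=1+z+z^2/2+z^3/6+z^4/24
  (e.g. R(-0.97)=0.38523, |R|=0.38523)

Boundary: |R(x)|=1, x<0.
x=-0.97: |R|=0.3852
|R(-2.99)|=1.3551 |R(-2.21)|=0.4270 |R(-2.06)|=0.3552
Bisect:
  x_lo=-3.4389 |R|=2.5235  x_hi=-0.0640 |R|=0.9380
  mid=-1.75145 |R|=0.27897 →hi
  mid=-2.59520 |R|=0.74923 →hi
  mid=-3.01707 |R|=1.40951 →lo
  mid=-2.80613 |R|=1.03188 →lo
  mid=-2.70067 |R|=0.87973 →hi
  mid=-2.75340 |R|=0.95297 →hi
  mid=-2.77977 |R|=0.99170 →hi
  ...
  [-2.78533,-2.78512] ⇒ x*=-2.7853
Interval (-2.7853, 0).

z* = -2.7853.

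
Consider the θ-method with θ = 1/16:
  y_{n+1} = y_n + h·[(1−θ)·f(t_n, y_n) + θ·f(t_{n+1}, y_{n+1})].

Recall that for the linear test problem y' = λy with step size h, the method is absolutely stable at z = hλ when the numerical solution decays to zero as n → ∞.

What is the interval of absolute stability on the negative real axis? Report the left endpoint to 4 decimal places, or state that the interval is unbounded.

(-2.2857, 0).

Test eqn y'=λy, z=hλ:
  y_{n+1} = y_n + z·[15/16·y_n + 1/16·y_{n+1}] ⇒ (1 − 1/16z)y_{n+1} = (1 + 15/16z)y_n
  ⇒ R(z) = (1 + 15/16z)/(1 − 1/16z).

Need |R(x)|<1, x<0.
x=-1.02: |R|=0.0411
R=−1: 1+15/16x = −1+1/16x ⇒ -7/8x=2 ⇒ x=2/(-7/8)=-2.2857
Confirm numerically:
  x=-1.790: |R|=0.60989 <1
  x=-1.582: |R|=0.43965 <1
  x=-1.184: |R|=0.10242 <1
  x=-2.412: |R|=1.09602 >1
  x=-2.349: |R|=1.04829 >1
Interval (-2.2857, 0).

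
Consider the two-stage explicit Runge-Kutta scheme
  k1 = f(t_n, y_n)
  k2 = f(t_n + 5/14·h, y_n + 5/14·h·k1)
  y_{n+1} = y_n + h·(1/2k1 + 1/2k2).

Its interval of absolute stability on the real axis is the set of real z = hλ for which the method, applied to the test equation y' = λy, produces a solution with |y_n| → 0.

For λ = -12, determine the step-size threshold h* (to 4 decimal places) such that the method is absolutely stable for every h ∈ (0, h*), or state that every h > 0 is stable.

(-5.6000,0); λ=-12 ⇒ h* = (28/5)/12 = 0.4667.

With y'=λy (z=hλ):
  k1=λy_n ⇒ h·k1=z·y_n;  k2=λ(1+5/14z)y_n ⇒ h·k2=z(1+5/14z)y_n
  y_{n+1}/y_n = 1 + 1/2z + 1/2z(1+5/14z) = 1 + z + 5/28z²
  ⇒ R(z) = 1 + z + 5/28z².

Find x<0 with |R(x)|<1.
x=-1.26: |R|=0.0235
R=1: x+5/28x²=0 ⇒ x=−28/5=-5.6000; min R=1−1/(4·5/28)=-0.4000>−1
Confirm numerically:
  x=-5.483: |R|=0.88544 <1
  x=-3.200: |R|=0.37143 <1
  x=-2.723: |R|=0.39894 <1
  x=-6.016: |R|=1.44690 >1
  x=-5.825: |R|=1.23404 >1
  x=-5.740: |R|=1.14350 >1
So |R|<1 on (-5.6000, 0).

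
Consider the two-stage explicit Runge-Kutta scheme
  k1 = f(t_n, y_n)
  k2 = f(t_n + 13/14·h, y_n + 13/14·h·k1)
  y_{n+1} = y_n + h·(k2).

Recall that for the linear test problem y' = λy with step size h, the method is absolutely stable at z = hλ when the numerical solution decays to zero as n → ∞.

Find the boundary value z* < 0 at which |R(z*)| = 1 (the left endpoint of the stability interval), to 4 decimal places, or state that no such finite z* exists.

z* = -1.0769.

With y'=λy (z=hλ):
  k1=λy_n ⇒ h·k1=z·y_n;  k2=λ(1+13/14z)y_n ⇒ h·k2=z(1+13/14z)y_n
  y_{n+1}/y_n = 1 + z(1+13/14z) = 1 + z + 13/14z²
  so R(z) = 1 + z + 13/14z².

Find x<0 with |R(x)|<1.
x=-0.33: |R|=0.7711
R=1: x+13/14x²=0 ⇒ x=−14/13=-1.0769; min R=1−1/(4·13/14)=0.7308>−1
Confirm numerically:
  x=-0.780: |R|=0.78494 <1
  x=-0.757: |R|=0.77512 <1
  x=-0.456: |R|=0.73708 <1
  x=-1.593: |R|=1.76339 >1
  x=-1.589: |R|=1.75557 >1
So |R|<1 on (-1.0769, 0).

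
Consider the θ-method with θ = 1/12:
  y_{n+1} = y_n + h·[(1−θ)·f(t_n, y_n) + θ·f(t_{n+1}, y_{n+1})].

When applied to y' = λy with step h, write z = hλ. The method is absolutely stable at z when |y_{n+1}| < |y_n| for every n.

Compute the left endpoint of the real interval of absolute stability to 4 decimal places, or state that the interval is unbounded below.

left endpoint -2.4000.

With y'=λy (z=hλ):
  y_{n+1} = y_n + z·[11/12·y_n + 1/12·y_{n+1}] ⇒ (1 − 1/12z)y_{n+1} = (1 + 11/12z)y_n
  Hence R(z) = (1 + 11/12z)/(1 − 1/12z).

Find x<0 with |R(x)|<1.
x=-0.45: |R|=0.5663
R=−1: 1+11/12x = −1+1/12x ⇒ -5/6x=2 ⇒ x=2/(-5/6)=-2.4000
Confirm numerically:
  x=-2.230: |R|=0.88053 <1
  x=-2.008: |R|=0.72016 <1
  x=-1.674: |R|=0.46907 <1
  x=-0.997: |R|=0.07948 <1
  x=-2.701: |R|=1.20475 >1
  x=-2.535: |R|=1.09288 >1
Interval (-2.4000, 0).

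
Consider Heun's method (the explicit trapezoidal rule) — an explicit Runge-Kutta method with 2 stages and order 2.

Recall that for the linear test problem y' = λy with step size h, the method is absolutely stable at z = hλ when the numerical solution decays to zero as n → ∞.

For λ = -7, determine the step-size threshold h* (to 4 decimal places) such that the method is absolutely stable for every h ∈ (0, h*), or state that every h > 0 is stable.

(-2.0000,0); λ=-7 ⇒ h* = 0.2857.

Test eqn y'=λy, z=hλ:
  order 2, 2-stage ⇒ R(z)=1+z+z^2/2
  (e.g. R(-0.68)=0.55120, |R|=0.55120)

Solve |R(x)|<1 on ℝ⁻.
x=-0.68: |R|=0.5512
|R(-2.19)|=1.2080 |R(-1.9)|=0.9050 |R(-0.72)|=0.5392
Bisect:
  x_lo=-2.3469 |R|=1.4071  x_hi=-0.2643 |R|=0.7706
  mid=-1.30560 |R|=0.54670 →hi
  mid=-1.82626 |R|=0.84135 →hi
  mid=-2.08659 |R|=1.09034 →lo
  mid=-1.95643 |R|=0.95737 →hi
  mid=-2.02151 |R|=1.02174 →lo
  mid=-1.98897 |R|=0.98903 →hi
  mid=-2.00524 |R|=1.00525 →lo
  mid=-1.99710 |R|=0.99711 →hi
  ...
  [-2.00003,-1.99990] ⇒ x*=-2.0000
Interval (-2.0000, 0).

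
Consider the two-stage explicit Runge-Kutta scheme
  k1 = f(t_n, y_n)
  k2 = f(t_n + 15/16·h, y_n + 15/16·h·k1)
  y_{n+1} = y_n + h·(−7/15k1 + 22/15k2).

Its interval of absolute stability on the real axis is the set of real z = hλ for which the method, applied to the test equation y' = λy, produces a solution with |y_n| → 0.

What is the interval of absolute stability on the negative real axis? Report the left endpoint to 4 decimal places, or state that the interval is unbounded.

Test eqn y'=λy, z=hλ:
  k1=λy_n ⇒ h·k1=z·y_n;  k2=λ(1+15/16z)y_n ⇒ h·k2=z(1+15/16z)y_n
  y_{n+1}/y_n = 1 − 7/15z + 22/15z(1+15/16z) = 1 + z + 11/8z²
  so R(z) = 1 + z + 11/8z².

Solve |R(x)|<1 on ℝ⁻.
x=-1.03: |R|=1.4287
R=1: x+11/8x²=0 ⇒ x=−8/11=-0.7273; min R=1−1/(4·11/8)=0.8182>−1
Confirm numerically:
  x=-0.585: |R|=0.88556 <1
  x=-0.316: |R|=0.82130 <1
  x=-0.311: |R|=0.82199 <1
  x=-1.190: |R|=1.75714 >1
  x=-1.185: |R|=1.74581 >1
So |R|<1 on (-0.7273, 0).

(-0.7273, 0).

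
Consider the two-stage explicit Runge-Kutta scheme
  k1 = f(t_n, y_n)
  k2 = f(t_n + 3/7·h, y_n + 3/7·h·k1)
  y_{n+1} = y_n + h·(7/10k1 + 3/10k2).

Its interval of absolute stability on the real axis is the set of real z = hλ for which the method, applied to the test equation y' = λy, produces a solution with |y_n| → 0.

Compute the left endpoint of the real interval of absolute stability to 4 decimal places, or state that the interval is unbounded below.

z* = -7.7778.

Set f=λy, z=hλ:
  k1=λy_n ⇒ h·k1=z·y_n;  k2=λ(1+3/7z)y_n ⇒ h·k2=z(1+3/7z)y_n
  y_{n+1}/y_n = 1 + 7/10z + 3/10z(1+3/7z) = 1 + z + 9/70z²
  so R(z) = 1 + z + 9/70z².

Find x<0 with |R(x)|<1.
x=-1.21: |R|=0.0218
R=1: x+9/70x²=0 ⇒ x=−70/9=-7.7778; min R=1−1/(4·9/70)=-0.9444>−1
Confirm numerically:
  x=-7.233: |R|=0.49338 <1
  x=-5.677: |R|=0.53336 <1
  x=-5.409: |R|=0.64735 <1
  x=-5.083: |R|=0.76111 <1
  x=-8.005: |R|=1.23386 >1
  x=-8.001: |R|=1.22963 >1
So |R|<1 on (-7.7778, 0).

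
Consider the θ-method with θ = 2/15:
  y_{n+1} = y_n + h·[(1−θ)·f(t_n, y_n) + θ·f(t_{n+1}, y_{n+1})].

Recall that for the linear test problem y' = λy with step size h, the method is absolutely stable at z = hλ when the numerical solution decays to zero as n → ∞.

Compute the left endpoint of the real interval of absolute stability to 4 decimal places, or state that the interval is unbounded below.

On y'=λy, z=hλ:
  y_{n+1} = y_n + z·[13/15·y_n + 2/15·y_{n+1}] ⇒ (1 − 2/15z)y_{n+1} = (1 + 13/15z)y_n
  Hence R(z) = (1 + 13/15z)/(1 − 2/15z).

Solve |R(x)|<1 on ℝ⁻.
x=-0.66: |R|=0.3934
R=−1: 1+13/15x = −1+2/15x ⇒ -11/15x=2 ⇒ x=2/(-11/15)=-2.7273
Confirm numerically:
  x=-2.362: |R|=0.79629 <1
  x=-2.062: |R|=0.61734 <1
  x=-2.044: |R|=0.60624 <1
  x=-1.384: |R|=0.16839 <1
  x=-3.203: |R|=1.24446 >1
  x=-3.159: |R|=1.22277 >1
  x=-2.862: |R|=1.07151 >1
So |R|<1 on (-2.7273, 0).

z* = -2.7273.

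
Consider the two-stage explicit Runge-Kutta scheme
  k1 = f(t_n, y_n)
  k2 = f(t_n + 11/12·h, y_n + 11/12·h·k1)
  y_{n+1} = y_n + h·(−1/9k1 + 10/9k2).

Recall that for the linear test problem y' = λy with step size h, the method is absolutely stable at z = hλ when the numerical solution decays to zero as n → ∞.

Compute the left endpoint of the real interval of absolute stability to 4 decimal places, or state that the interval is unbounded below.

Set f=λy, z=hλ:
  k1=λy_n ⇒ h·k1=z·y_n;  k2=λ(1+11/12z)y_n ⇒ h·k2=z(1+11/12z)y_n
  y_{n+1}/y_n = 1 − 1/9z + 10/9z(1+11/12z) = 1 + z + 55/54z²
  Hence R(z) = 1 + z + 55/54z².

Need |R(x)|<1, x<0.
x=-0.59: |R|=0.7645
R=1: x+55/54x²=0 ⇒ x=−54/55=-0.9818; min R=1−1/(4·55/54)=0.7545>−1
Confirm numerically:
  x=-0.894: |R|=0.92004 <1
  x=-0.868: |R|=0.89938 <1
  x=-0.583: |R|=0.76318 <1
  x=-1.260: |R|=1.35700 >1
  x=-1.103: |R|=1.13614 >1
  x=-1.050: |R|=1.07292 >1
Stable set (-0.9818, 0).

left endpoint -0.9818.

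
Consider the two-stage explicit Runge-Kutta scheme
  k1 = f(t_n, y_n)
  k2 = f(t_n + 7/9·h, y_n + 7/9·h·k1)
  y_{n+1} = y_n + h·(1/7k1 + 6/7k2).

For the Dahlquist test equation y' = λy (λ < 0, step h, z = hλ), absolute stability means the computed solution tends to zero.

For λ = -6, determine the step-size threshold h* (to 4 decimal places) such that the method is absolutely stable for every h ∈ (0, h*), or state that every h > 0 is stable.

Set f=λy, z=hλ:
  k1=λy_n ⇒ h·k1=z·y_n;  k2=λ(1+7/9z)y_n ⇒ h·k2=z(1+7/9z)y_n
  y_{n+1}/y_n = 1 + 1/7z + 6/7z(1+7/9z) = 1 + z + 2/3z²
  ⇒ R(z) = 1 + z + 2/3z².

Solve |R(x)|<1 on ℝ⁻.
x=-1.22: |R|=0.7723
R=1: x+2/3x²=0 ⇒ x=−3/2=-1.5000; min R=1−1/(4·2/3)=0.6250>−1
Confirm numerically:
  x=-1.321: |R|=0.84236 <1
  x=-1.134: |R|=0.72330 <1
  x=-0.754: |R|=0.62501 <1
  x=-1.905: |R|=1.51435 >1
  x=-1.868: |R|=1.45828 >1
Stable set (-1.5000, 0).

(-1.5000,0); λ=-6 ⇒ h* = (3/2)/6 = 0.2500.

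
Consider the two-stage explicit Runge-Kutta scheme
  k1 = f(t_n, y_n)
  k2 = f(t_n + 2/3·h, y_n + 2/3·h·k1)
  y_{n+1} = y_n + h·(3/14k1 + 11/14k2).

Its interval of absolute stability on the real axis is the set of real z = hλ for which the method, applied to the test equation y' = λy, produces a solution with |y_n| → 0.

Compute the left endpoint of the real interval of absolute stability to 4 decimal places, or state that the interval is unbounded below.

Test eqn y'=λy, z=hλ:
  k1=λy_n ⇒ h·k1=z·y_n;  k2=λ(1+2/3z)y_n ⇒ h·k2=z(1+2/3z)y_n
  y_{n+1}/y_n = 1 + 3/14z + 11/14z(1+2/3z) = 1 + z + 11/21z²
  ⇒ R(z) = 1 + z + 11/21z².

Solve |R(x)|<1 on ℝ⁻.
x=-1.59: |R|=0.7342
R=1: x+11/21x²=0 ⇒ x=−21/11=-1.9091; min R=1−1/(4·11/21)=0.5227>−1
Confirm numerically:
  x=-1.786: |R|=0.88485 <1
  x=-1.557: |R|=0.71284 <1
  x=-1.371: |R|=0.61357 <1
  x=-1.186: |R|=0.55079 <1
  x=-2.484: |R|=1.74804 >1
  x=-2.200: |R|=1.33524 >1
  x=-2.127: |R|=1.24278 >1
Stable set (-1.9091, 0).

left endpoint -1.9091.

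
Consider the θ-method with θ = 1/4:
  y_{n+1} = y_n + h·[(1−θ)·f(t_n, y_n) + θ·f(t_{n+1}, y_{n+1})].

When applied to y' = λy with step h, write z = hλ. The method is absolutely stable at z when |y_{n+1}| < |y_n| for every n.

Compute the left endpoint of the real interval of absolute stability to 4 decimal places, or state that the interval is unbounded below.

With y'=λy (z=hλ):
  y_{n+1} = y_n + z·[3/4·y_n + 1/4·y_{n+1}] ⇒ (1 − 1/4z)y_{n+1} = (1 + 3/4z)y_n
  ⇒ R(z) = (1 + 3/4z)/(1 − 1/4z).

Need |R(x)|<1, x<0.
x=-0.93: |R|=0.2454
R=−1: 1+3/4x = −1+1/4x ⇒ -1/2x=2 ⇒ x=2/(-1/2)=-4.0000
Confirm numerically:
  x=-3.906: |R|=0.97622 <1
  x=-3.844: |R|=0.96022 <1
  x=-3.477: |R|=0.86010 <1
  x=-2.971: |R|=0.70478 <1
  x=-4.413: |R|=1.09818 >1
  x=-4.288: |R|=1.06950 >1
  x=-4.185: |R|=1.04520 >1
Interval (-4.0000, 0).

left endpoint -4.0000.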